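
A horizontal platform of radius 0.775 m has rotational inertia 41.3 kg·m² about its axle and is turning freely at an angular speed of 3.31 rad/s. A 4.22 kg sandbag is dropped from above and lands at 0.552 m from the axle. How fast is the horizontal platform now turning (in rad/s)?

ω_f ≈ 3.21 rad/s

The added mass arrives with no angular momentum about the axle, and any external torque about the axle is negligible, so the system's angular momentum is conserved.
Added inertia Σmr² = (4.22)(0.552)² = 1.286 kg·m²; I_f = 41.30 + 1.286 = 42.59 kg·m².
ω_f = I_p ω_i / I_f = (41.30)(3.31) / 42.59 = 3.210 rad/s.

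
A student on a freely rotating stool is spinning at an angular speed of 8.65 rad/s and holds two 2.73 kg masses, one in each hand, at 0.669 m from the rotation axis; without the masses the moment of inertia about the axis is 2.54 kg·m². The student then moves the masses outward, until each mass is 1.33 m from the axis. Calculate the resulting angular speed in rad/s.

Angular momentum about the spin axis is conserved since the torque about it is zero.
I₁ = 2.54 + 2(2.73)(0.669)² = 4.984 kg·m²; I₂ = 2.54 + 2(2.73)(1.33)² = 12.20 kg·m².
ω₂ = I₁ω₁ / I₂ = (4.984)(8.65 rad/s) / (12.20) = 3.534 rad/s.

ω₂ ≈ 3.53 rad/s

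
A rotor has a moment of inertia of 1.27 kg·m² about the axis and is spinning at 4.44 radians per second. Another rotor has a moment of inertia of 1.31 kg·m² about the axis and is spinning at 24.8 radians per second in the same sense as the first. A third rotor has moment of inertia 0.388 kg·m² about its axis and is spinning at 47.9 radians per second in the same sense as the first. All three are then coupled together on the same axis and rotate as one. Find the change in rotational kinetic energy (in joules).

The coupling torques are internal; angular momentum about the shared axis is conserved.
Taking A's sense as positive: L = (1.270)(4.44) + (1.310)(24.8) + (0.3880)(47.9) = 56.71 kg·m²·rad/s.
Combined I = 1.270 + 1.310 + 0.3880 = 2.968 kg·m².
ω_f = L / I = 56.71 / 2.968 = 19.11 rad/s.
KE_i = ½ΣIω² = 860.5 J; KE_f = ½(2.968)(19.11)² = 541.8 J.

ΔKE ≈ -319 J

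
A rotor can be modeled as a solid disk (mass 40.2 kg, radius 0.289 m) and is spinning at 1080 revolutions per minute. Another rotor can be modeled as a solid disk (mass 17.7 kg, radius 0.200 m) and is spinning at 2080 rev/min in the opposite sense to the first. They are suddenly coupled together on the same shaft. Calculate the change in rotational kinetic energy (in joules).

ΔKE ≈ -16000 J

The coupling torques are internal; angular momentum about the shared axis is conserved.
Moments of inertia: I_A = ½(40.2)(0.289)² = 1.679 kg·m²; I_B = ½(17.7)(0.200)² = 0.3540 kg·m².
Taking A's sense as positive: L = (1.679)(1080) − (0.3540)(2080) = 1077 kg·m²·rpm.
Combined I = 1.679 + 0.3540 = 2.033 kg·m².
ω_f = L / I = 1077 / 2.033 = 529.7 rpm.
KE_i = ½ΣIω² = 19130 J; KE_f = ½(2.033)(55.47)² = 3127 J.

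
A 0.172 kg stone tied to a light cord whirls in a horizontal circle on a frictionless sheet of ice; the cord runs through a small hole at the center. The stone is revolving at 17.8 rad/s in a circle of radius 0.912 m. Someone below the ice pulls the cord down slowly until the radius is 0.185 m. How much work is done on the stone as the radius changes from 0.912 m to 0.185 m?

No torque about the axis ⇒ m r₁² ω₁ = m r₂² ω₂.
ω₂ = ω₁ (r₁/r₂)² = (17.8)(0.912/0.185)² = 432.6 rad/s.
W = ΔKE = ½m(v₂² − v₁²) = 528.1 J.

W ≈ 528 J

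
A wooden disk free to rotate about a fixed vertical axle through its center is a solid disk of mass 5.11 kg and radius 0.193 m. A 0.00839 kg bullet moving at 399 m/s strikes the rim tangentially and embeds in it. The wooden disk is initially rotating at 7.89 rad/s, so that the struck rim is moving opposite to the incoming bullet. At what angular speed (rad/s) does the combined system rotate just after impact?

About the axle the impulsive forces during the collision are internal, so angular momentum about that axis is conserved.
I_p = ½(5.11)(0.193)² = 0.09517 kg·m². Taking the sense of the bullet's angular momentum as positive, L_{bullet} = m v R = (0.00839)(399)(0.193) = 0.6461 kg·m²/s.
L_i = −I_p ω_p + m v R = −(0.09517)(7.89) + 0.6461 = -0.1048 kg·m²/s.
After sticking, I_f = I_p + m R² = 0.09517 + (0.00839)(0.193)² = 0.09548 kg·m².
ω_f = L_i / I_f = -0.1048 / 0.09548 = -1.098 rad/s.

|ω_f| ≈ 1.10 rad/s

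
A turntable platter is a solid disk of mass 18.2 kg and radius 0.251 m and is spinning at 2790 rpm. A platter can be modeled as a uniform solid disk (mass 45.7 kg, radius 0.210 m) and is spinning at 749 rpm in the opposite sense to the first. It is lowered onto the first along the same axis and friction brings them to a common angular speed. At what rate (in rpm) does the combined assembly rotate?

No external torque acts about the common axis, so total angular momentum is conserved.
Moments of inertia: I_A = ½(18.2)(0.251)² = 0.5733 kg·m²; I_B = ½(45.7)(0.210)² = 1.008 kg·m².
Taking A's sense as positive: L = (0.5733)(2790) − (1.008)(749) = 844.8 kg·m²·rpm.
Combined I = 0.5733 + 1.008 = 1.581 kg·m².
ω_f = L / I = 844.8 / 1.581 = 534.3 rpm.

|ω_f| ≈ 534 rpm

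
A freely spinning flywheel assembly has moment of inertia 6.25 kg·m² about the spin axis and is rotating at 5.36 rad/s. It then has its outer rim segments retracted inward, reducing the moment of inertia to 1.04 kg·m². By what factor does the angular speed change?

With no external torque about the axis, L is conserved: I₁ω₁ = I₂ω₂.
ω₂/ω₁ = I₁/I₂ = 6.250 / 1.040 = 6.010.

ω₂/ω₁ ≈ 6.01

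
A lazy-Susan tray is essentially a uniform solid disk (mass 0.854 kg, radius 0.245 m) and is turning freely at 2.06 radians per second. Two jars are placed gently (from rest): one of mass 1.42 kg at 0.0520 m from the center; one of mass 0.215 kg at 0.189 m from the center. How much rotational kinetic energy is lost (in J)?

No external torque acts about the center; L_before = L_after.
I_p = ½(0.854)(0.245)² = 0.02563 kg·m².
Added inertia Σmr² = (1.42)(0.0520)² + (0.215)(0.189)² = 0.01152 kg·m²; I_f = 0.02563 + 0.01152 = 0.03715 kg·m².
ω_f = I_p ω_i / I_f = (0.02563)(2.06) / 0.03715 = 1.421 rad/s.
KE_i = ½(0.02563)(2.060 rad/s)² = 0.05438 J; KE_f = ½(0.03715)(1.421)² = 0.03752 J.

energy lost ≈ 0.0169 J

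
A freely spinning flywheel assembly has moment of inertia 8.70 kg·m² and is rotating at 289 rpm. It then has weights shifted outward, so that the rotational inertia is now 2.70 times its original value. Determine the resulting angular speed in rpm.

ω₂ ≈ 107 rpm

With no external torque about the axis, L is conserved: I₁ω₁ = I₂ω₂.
I₂ = 2.70 × 8.70 = 23.49 kg·m².
ω₂ = I₁ω₁ / I₂ = (8.700)(289 rpm) / (23.49) = 107.0 rpm.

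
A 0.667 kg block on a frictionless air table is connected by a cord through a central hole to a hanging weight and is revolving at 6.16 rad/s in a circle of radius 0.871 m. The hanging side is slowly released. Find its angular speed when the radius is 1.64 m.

ω₂ ≈ 1.74 rad/s

The constraining force is radial, so m r² ω about the center is conserved.
ω₂ = ω₁ (r₁/r₂)² = (6.16)(0.871/1.64)² = 1.738 rad/s.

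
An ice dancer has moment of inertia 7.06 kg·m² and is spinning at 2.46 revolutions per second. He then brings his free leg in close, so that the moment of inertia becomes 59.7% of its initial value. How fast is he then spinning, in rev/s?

ω₂ ≈ 4.12 rev/s

Angular momentum about the spin axis is conserved since the torque about it is zero.
I₂ = 0.597 × 7.06 = 4.215 kg·m².
ω₂ = I₁ω₁ / I₂ = (7.060)(2.46 rev/s) / (4.215) = 4.121 rev/s.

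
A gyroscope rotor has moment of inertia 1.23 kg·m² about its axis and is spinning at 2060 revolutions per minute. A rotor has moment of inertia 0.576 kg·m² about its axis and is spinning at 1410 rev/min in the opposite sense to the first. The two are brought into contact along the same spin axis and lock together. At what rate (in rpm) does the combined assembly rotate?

|ω_f| ≈ 953 rpm

No external torque acts about the common axis, so total angular momentum is conserved.
Taking A's sense as positive: L = (1.230)(2060) − (0.5760)(1410) = 1722 kg·m²·rpm.
Combined I = 1.230 + 0.5760 = 1.806 kg·m².
ω_f = L / I = 1722 / 1.806 = 953.3 rpm.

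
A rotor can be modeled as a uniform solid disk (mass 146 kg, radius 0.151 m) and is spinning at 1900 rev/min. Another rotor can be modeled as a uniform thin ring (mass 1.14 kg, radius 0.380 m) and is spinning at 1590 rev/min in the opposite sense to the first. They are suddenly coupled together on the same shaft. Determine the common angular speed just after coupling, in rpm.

|ω_f| ≈ 1590 rpm

No external torque acts about the common axis, so total angular momentum is conserved.
Moments of inertia: I_A = ½(146)(0.151)² = 1.664 kg·m²; I_B = (1.14)(0.380)² = 0.1646 kg·m².
Taking A's sense as positive: L = (1.664)(1900) − (0.1646)(1590) = 2901 kg·m²·rpm.
Combined I = 1.664 + 0.1646 = 1.829 kg·m².
ω_f = L / I = 2901 / 1.829 = 1586 rpm.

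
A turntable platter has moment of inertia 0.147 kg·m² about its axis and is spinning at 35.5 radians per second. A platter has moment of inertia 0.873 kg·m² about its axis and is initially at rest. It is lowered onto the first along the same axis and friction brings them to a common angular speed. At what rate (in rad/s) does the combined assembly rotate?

No external torque acts about the common axis, so total angular momentum is conserved.
Taking A's sense as positive: L = (0.1470)(35.5) = 5.218 kg·m²·rad/s.
Combined I = 0.1470 + 0.8730 = 1.020 kg·m².
ω_f = L / I = 5.218 / 1.020 = 5.116 rad/s.

|ω_f| ≈ 5.12 rad/s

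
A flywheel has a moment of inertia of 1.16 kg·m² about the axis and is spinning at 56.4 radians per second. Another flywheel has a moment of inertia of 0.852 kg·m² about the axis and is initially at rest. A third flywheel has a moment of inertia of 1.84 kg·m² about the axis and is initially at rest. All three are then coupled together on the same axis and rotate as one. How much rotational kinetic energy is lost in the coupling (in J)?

ΔKE lost ≈ 1290 J

No external torque acts about the common axis, so total angular momentum is conserved.
Taking A's sense as positive: L = (1.160)(56.4) = 65.42 kg·m²·rad/s.
Combined I = 1.160 + 0.8520 + 1.840 = 3.852 kg·m².
ω_f = L / I = 65.42 / 3.852 = 16.98 rad/s.
KE_i = ½ΣIω² = 1845 J; KE_f = ½(3.852)(16.98)² = 555.6 J.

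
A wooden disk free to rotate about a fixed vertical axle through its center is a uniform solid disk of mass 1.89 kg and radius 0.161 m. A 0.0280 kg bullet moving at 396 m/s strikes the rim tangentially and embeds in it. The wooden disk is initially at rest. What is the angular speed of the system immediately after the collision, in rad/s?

|ω_f| ≈ 70.8 rad/s

About the axle the impulsive forces during the collision are internal, so angular momentum about that axis is conserved.
I_p = ½(1.89)(0.161)² = 0.02450 kg·m². Taking the sense of the bullet's angular momentum as positive, L_{bullet} = m v R = (0.0280)(396)(0.161) = 1.785 kg·m²/s.
L_i = 0 + 1.785 = 1.785 kg·m²/s.
After sticking, I_f = I_p + m R² = 0.02450 + (0.0280)(0.161)² = 0.02522 kg·m².
ω_f = L_i / I_f = 1.785 / 0.02522 = 70.78 rad/s.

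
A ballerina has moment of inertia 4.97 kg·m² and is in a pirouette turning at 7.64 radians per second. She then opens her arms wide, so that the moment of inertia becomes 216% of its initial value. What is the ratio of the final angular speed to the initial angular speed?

ω₂/ω₁ ≈ 0.463

With no external torque about the axis, L is conserved: I₁ω₁ = I₂ω₂.
I₂ = 2.16 × 4.97 = 10.74 kg·m².
ω₂/ω₁ = I₁/I₂ = 4.970 / 10.74 = 0.4630.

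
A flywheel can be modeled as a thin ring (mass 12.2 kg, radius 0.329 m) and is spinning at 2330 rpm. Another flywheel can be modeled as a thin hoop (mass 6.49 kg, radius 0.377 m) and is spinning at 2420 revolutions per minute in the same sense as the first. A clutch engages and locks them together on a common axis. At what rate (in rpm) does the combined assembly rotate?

The coupling torques are internal; angular momentum about the shared axis is conserved.
Moments of inertia: I_A = (12.2)(0.329)² = 1.321 kg·m²; I_B = (6.49)(0.377)² = 0.9224 kg·m².
Taking A's sense as positive: L = (1.321)(2330) + (0.9224)(2420) = 5309 kg·m²·rpm.
Combined I = 1.321 + 0.9224 = 2.243 kg·m².
ω_f = L / I = 5309 / 2.243 = 2367 rpm.

|ω_f| ≈ 2370 rpm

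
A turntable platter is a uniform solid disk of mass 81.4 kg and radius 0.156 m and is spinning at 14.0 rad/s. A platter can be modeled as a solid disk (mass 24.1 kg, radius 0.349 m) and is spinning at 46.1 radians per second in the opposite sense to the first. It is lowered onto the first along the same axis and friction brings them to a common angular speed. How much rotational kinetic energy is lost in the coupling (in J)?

ΔKE lost ≈ 1070 J

No external torque acts about the common axis, so total angular momentum is conserved.
Moments of inertia: I_A = ½(81.4)(0.156)² = 0.9905 kg·m²; I_B = ½(24.1)(0.349)² = 1.468 kg·m².
Taking A's sense as positive: L = (0.9905)(14.0) − (1.468)(46.1) = -53.79 kg·m²·rad/s.
Combined I = 0.9905 + 1.468 = 2.458 kg·m².
ω_f = L / I = -53.79 / 2.458 = -21.88 rad/s.
KE_i = ½ΣIω² = 1657 J; KE_f = ½(2.458)(21.88)² = 588.6 J.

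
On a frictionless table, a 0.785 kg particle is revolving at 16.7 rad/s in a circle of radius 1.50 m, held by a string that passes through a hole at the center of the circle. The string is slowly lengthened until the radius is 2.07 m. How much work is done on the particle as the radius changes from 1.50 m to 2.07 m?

W ≈ -117 J

The constraining force is radial, so m r² ω about the center is conserved.
ω₂ = ω₁ (r₁/r₂)² = (16.7)(1.50/2.07)² = 8.769 rad/s.
W = ΔKE = ½m(v₂² − v₁²) = -117.0 J.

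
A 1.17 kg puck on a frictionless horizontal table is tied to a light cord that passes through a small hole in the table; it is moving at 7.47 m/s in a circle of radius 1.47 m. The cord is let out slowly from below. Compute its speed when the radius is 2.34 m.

v₂ ≈ 4.69 m/s

The only horizontal force on the mass is along the cord (radial), so it exerts no torque about the hole and angular momentum m v r is conserved.
v₂ = v₁ r₁ / r₂ = (7.47)(1.47) / (2.34) = 4.693 m/s.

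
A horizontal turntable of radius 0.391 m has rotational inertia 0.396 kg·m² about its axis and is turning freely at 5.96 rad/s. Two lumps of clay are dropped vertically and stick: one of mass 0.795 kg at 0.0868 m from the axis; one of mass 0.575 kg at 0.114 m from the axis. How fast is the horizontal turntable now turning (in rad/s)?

No external torque acts about the axis; L_before = L_after.
Added inertia Σmr² = (0.795)(0.0868)² + (0.575)(0.114)² = 0.01346 kg·m²; I_f = 0.3960 + 0.01346 = 0.4095 kg·m².
ω_f = I_p ω_i / I_f = (0.3960)(5.96) / 0.4095 = 5.764 rad/s.

ω_f ≈ 5.76 rad/s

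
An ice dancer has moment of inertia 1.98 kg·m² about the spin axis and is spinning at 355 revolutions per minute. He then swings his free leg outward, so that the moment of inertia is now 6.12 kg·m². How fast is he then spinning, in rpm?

ω₂ ≈ 115 rpm

Angular momentum about the spin axis is conserved since the torque about it is zero.
ω₂ = I₁ω₁ / I₂ = (1.980)(355 rpm) / (6.120) = 114.9 rpm.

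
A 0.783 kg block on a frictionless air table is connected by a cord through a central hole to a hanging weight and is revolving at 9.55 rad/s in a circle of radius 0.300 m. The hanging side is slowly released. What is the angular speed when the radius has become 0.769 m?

No torque about the axis ⇒ m r₁² ω₁ = m r₂² ω₂.
ω₂ = ω₁ (r₁/r₂)² = (9.55)(0.300/0.769)² = 1.453 rad/s.

ω₂ ≈ 1.45 rad/s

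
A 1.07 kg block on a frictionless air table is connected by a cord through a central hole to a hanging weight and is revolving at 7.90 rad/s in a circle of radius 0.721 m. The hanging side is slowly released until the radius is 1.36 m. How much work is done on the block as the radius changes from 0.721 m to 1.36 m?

The constraining force is radial, so m r² ω about the center is conserved.
ω₂ = ω₁ (r₁/r₂)² = (7.90)(0.721/1.36)² = 2.220 rad/s.
W = ΔKE = ½m(v₂² − v₁²) = -12.48 J.

W ≈ -12.5 J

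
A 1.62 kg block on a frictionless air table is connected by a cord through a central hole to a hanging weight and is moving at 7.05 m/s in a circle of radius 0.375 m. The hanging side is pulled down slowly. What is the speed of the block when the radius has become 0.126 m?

v₂ ≈ 21.0 m/s

Central (radial) force ⇒ zero torque about the center ⇒ m v r is constant.
v₂ = v₁ r₁ / r₂ = (7.05)(0.375) / (0.126) = 20.98 m/s.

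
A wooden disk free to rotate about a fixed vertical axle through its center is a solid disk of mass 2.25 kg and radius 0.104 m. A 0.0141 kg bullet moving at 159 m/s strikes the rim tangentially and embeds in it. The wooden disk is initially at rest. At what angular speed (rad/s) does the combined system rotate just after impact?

The axle reaction passes through the axle and exerts no torque about it; angular momentum about the axle is conserved through the impact.
I_p = ½(2.25)(0.104)² = 0.01217 kg·m². Taking the sense of the bullet's angular momentum as positive, L_{bullet} = m v R = (0.0141)(159)(0.104) = 0.2332 kg·m²/s.
L_i = 0 + 0.2332 = 0.2332 kg·m²/s.
After sticking, I_f = I_p + m R² = 0.01217 + (0.0141)(0.104)² = 0.01232 kg·m².
ω_f = L_i / I_f = 0.2332 / 0.01232 = 18.92 rad/s.

|ω_f| ≈ 18.9 rad/s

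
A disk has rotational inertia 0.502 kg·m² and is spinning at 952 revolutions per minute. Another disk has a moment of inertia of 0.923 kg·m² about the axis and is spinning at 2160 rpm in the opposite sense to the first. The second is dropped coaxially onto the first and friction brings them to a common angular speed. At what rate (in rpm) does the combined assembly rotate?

|ω_f| ≈ 1060 rpm

The coupling torques are internal; angular momentum about the shared axis is conserved.
Taking A's sense as positive: L = (0.5020)(952) − (0.9230)(2160) = -1516 kg·m²·rpm.
Combined I = 0.5020 + 0.9230 = 1.425 kg·m².
ω_f = L / I = -1516 / 1.425 = -1064 rpm.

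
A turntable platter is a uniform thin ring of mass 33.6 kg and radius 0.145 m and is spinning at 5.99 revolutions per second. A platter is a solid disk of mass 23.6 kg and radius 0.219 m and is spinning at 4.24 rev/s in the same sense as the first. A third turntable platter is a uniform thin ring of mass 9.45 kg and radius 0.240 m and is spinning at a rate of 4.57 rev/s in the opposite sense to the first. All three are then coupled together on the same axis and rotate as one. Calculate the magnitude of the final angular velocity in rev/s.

|ω_f| ≈ 2.28 rev/s

The coupling torques are internal; angular momentum about the shared axis is conserved.
Moments of inertia: I_A = (33.6)(0.145)² = 0.7064 kg·m²; I_B = ½(23.6)(0.219)² = 0.5659 kg·m²; I_C = (9.45)(0.240)² = 0.5443 kg·m².
Taking A's sense as positive: L = (0.7064)(5.99) + (0.5659)(4.24) − (0.5443)(4.57) = 4.144 kg·m²·rev/s.
Combined I = 0.7064 + 0.5659 + 0.5443 = 1.817 kg·m².
ω_f = L / I = 4.144 / 1.817 = 2.281 rev/s.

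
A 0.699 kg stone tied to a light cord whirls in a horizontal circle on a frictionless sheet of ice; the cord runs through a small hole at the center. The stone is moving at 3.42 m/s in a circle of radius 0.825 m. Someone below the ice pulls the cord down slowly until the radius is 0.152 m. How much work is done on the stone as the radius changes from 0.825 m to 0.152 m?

W ≈ 116 J

The only horizontal force on the mass is along the cord (radial), so it exerts no torque about the hole and angular momentum m v r is conserved.
v₂ = v₁ r₁ / r₂ = (3.42)(0.825) / (0.152) = 18.56 m/s.
W = ΔKE = ½m(v₂² − v₁²) = 116.3 J.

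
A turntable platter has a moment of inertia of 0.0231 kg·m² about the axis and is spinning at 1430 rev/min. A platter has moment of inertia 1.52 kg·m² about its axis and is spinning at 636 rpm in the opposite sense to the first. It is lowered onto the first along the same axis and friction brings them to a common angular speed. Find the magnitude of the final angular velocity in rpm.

The coupling torques are internal; angular momentum about the shared axis is conserved.
Taking A's sense as positive: L = (0.02310)(1430) − (1.520)(636) = -933.7 kg·m²·rpm.
Combined I = 0.02310 + 1.520 = 1.543 kg·m².
ω_f = L / I = -933.7 / 1.543 = -605.1 rpm.

|ω_f| ≈ 605 rpm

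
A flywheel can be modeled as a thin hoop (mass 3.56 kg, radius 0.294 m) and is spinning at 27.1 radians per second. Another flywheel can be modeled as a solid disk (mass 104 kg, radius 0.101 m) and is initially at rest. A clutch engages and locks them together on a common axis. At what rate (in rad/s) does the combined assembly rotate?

No external torque acts about the common axis, so total angular momentum is conserved.
Moments of inertia: I_A = (3.56)(0.294)² = 0.3077 kg·m²; I_B = ½(104)(0.101)² = 0.5305 kg·m².
Taking A's sense as positive: L = (0.3077)(27.1) = 8.339 kg·m²·rad/s.
Combined I = 0.3077 + 0.5305 = 0.8382 kg·m².
ω_f = L / I = 8.339 / 0.8382 = 9.949 rad/s.

|ω_f| ≈ 9.95 rad/s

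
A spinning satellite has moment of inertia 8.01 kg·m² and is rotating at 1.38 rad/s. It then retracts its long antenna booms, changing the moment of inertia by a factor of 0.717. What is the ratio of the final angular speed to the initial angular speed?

Angular momentum about the spin axis is conserved since the torque about it is zero.
I₂ = 0.717 × 8.01 = 5.743 kg·m².
ω₂/ω₁ = I₁/I₂ = 8.010 / 5.743 = 1.395.

ω₂/ω₁ ≈ 1.39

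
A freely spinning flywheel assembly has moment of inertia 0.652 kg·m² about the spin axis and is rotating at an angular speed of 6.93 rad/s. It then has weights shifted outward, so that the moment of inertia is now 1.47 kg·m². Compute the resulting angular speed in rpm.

ω₂ ≈ 29.4 rpm

Angular momentum about the spin axis is conserved since the torque about it is zero.
ω₂ = I₁ω₁ / I₂ = (0.6520)(6.93 rad/s) / (1.470) = 3.074 rad/s = 29.35 rpm.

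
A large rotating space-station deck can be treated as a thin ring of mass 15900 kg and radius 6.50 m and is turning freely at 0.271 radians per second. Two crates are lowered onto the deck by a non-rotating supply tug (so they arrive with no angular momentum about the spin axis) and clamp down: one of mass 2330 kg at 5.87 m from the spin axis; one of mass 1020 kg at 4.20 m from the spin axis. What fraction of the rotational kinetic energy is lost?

fraction ≈ 0.128

The added mass arrives with no angular momentum about the spin axis, and any external torque about the spin axis is negligible, so the system's angular momentum is conserved.
I_p = (15900)(6.50)² = 6.718e+05 kg·m².
Added inertia Σmr² = (2330)(5.87)² + (1020)(4.20)² = 98280 kg·m²; I_f = 6.718e+05 + 98280 = 7.701e+05 kg·m².
ω_f = I_p ω_i / I_f = (6.718e+05)(0.271) / 7.701e+05 = 0.2364 rad/s.
KE_i = ½(6.718e+05)(0.2710 rad/s)² = 24670 J; KE_f = ½(7.701e+05)(0.2364)² = 21520 J.
Fraction lost = 0.1276.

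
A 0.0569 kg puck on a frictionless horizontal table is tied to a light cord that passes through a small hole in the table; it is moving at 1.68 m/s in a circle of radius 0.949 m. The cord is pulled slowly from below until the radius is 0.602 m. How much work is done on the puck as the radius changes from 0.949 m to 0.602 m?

W ≈ 0.119 J

Central (radial) force ⇒ zero torque about the center ⇒ m v r is constant.
v₂ = v₁ r₁ / r₂ = (1.68)(0.949) / (0.602) = 2.648 m/s.
W = ΔKE = ½m(v₂² − v₁²) = 0.1192 J.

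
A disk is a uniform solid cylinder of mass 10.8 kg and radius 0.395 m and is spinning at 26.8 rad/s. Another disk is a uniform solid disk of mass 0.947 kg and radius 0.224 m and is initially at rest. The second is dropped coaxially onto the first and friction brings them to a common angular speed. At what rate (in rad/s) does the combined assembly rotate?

No external torque acts about the common axis, so total angular momentum is conserved.
Moments of inertia: I_A = ½(10.8)(0.395)² = 0.8425 kg·m²; I_B = ½(0.947)(0.224)² = 0.02376 kg·m².
Taking A's sense as positive: L = (0.8425)(26.8) = 22.58 kg·m²·rad/s.
Combined I = 0.8425 + 0.02376 = 0.8663 kg·m².
ω_f = L / I = 22.58 / 0.8663 = 26.07 rad/s.

|ω_f| ≈ 26.1 rad/s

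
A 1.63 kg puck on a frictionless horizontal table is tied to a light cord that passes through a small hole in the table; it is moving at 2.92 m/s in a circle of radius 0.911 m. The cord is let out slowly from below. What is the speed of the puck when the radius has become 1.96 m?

Central (radial) force ⇒ zero torque about the center ⇒ m v r is constant.
v₂ = v₁ r₁ / r₂ = (2.92)(0.911) / (1.96) = 1.357 m/s.

v₂ ≈ 1.36 m/s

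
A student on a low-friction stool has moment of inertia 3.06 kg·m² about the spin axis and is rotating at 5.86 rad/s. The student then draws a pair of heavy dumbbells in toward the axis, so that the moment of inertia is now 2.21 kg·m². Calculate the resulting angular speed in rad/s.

ω₂ ≈ 8.11 rad/s

No external torque acts about the spin axis, so angular momentum is conserved.
ω₂ = I₁ω₁ / I₂ = (3.060)(5.86 rad/s) / (2.210) = 8.114 rad/s.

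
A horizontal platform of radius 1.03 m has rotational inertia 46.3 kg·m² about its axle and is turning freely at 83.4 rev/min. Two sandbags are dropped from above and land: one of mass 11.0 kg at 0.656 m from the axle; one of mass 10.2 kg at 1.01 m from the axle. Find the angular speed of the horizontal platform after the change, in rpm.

No external torque acts about the axle; L_before = L_after.
Added inertia Σmr² = (11.0)(0.656)² + (10.2)(1.01)² = 15.14 kg·m²; I_f = 46.30 + 15.14 = 61.44 kg·m².
ω_f = I_p ω_i / I_f = (46.30)(83.4) / 61.44 = 62.85 rpm.

ω_f ≈ 62.8 rpm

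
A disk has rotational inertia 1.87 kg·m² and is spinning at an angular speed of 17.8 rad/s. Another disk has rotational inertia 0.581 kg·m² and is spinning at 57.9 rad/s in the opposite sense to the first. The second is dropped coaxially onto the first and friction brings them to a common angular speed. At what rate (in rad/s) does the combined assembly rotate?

No external torque acts about the common axis, so total angular momentum is conserved.
Taking A's sense as positive: L = (1.870)(17.8) − (0.5810)(57.9) = -0.3539 kg·m²·rad/s.
Combined I = 1.870 + 0.5810 = 2.451 kg·m².
ω_f = L / I = -0.3539 / 2.451 = -0.1444 rad/s.

|ω_f| ≈ 0.144 rad/s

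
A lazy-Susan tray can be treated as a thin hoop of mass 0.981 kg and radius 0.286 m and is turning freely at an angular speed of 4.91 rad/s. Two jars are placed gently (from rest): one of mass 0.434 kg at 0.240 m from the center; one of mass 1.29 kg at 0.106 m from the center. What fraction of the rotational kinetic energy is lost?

No external torque acts about the center; L_before = L_after.
I_p = (0.981)(0.286)² = 0.08024 kg·m².
Added inertia Σmr² = (0.434)(0.240)² + (1.29)(0.106)² = 0.03949 kg·m²; I_f = 0.08024 + 0.03949 = 0.1197 kg·m².
ω_f = I_p ω_i / I_f = (0.08024)(4.91) / 0.1197 = 3.291 rad/s.
KE_i = ½(0.08024)(4.910 rad/s)² = 0.9672 J; KE_f = ½(0.1197)(3.291)² = 0.6482 J.
Fraction lost = 0.3298.

fraction ≈ 0.330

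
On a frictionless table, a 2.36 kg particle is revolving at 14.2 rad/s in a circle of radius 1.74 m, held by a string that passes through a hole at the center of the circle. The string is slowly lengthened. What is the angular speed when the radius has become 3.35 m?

ω₂ ≈ 3.83 rad/s

No torque about the axis ⇒ m r₁² ω₁ = m r₂² ω₂.
ω₂ = ω₁ (r₁/r₂)² = (14.2)(1.74/3.35)² = 3.831 rad/s.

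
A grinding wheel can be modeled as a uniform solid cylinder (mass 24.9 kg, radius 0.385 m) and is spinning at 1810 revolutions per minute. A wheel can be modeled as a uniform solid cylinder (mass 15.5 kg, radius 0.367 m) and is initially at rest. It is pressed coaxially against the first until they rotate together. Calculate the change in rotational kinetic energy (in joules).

No external torque acts about the common axis, so total angular momentum is conserved.
Moments of inertia: I_A = ½(24.9)(0.385)² = 1.845 kg·m²; I_B = ½(15.5)(0.367)² = 1.044 kg·m².
Taking A's sense as positive: L = (1.845)(1810) = 3340 kg·m²·rpm.
Combined I = 1.845 + 1.044 = 2.889 kg·m².
ω_f = L / I = 3340 / 2.889 = 1156 rpm.
KE_i = ½ΣIω² = 33150 J; KE_f = ½(2.889)(121.1)² = 21170 J.

ΔKE ≈ -12000 J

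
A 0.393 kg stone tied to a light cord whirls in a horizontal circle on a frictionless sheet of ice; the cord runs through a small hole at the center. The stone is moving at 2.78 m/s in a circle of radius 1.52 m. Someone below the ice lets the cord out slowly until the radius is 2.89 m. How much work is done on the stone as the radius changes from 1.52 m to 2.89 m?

W ≈ -1.10 J

Central (radial) force ⇒ zero torque about the center ⇒ m v r is constant.
v₂ = v₁ r₁ / r₂ = (2.78)(1.52) / (2.89) = 1.462 m/s.
W = ΔKE = ½m(v₂² − v₁²) = -1.099 J.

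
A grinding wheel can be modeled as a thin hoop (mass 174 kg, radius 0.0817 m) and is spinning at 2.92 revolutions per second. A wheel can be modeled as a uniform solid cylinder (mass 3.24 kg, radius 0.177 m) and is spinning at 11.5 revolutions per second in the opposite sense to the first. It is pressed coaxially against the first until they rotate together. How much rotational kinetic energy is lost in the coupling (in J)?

ΔKE lost ≈ 200 J

The coupling torques are internal; angular momentum about the shared axis is conserved.
Moments of inertia: I_A = (174)(0.0817)² = 1.161 kg·m²; I_B = ½(3.24)(0.177)² = 0.05075 kg·m².
Taking A's sense as positive: L = (1.161)(2.92) − (0.05075)(11.5) = 2.808 kg·m²·rev/s.
Combined I = 1.161 + 0.05075 = 1.212 kg·m².
ω_f = L / I = 2.808 / 1.212 = 2.316 rev/s.
KE_i = ½ΣIω² = 328.0 J; KE_f = ½(1.212)(14.55)² = 128.4 J.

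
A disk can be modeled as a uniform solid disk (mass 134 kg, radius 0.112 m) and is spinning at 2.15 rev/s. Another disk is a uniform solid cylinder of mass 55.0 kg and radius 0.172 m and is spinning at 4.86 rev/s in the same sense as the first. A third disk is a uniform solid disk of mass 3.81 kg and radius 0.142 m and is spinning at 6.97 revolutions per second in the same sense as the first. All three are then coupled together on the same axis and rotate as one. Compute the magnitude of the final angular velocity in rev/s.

The coupling torques are internal; angular momentum about the shared axis is conserved.
Moments of inertia: I_A = ½(134)(0.112)² = 0.8404 kg·m²; I_B = ½(55.0)(0.172)² = 0.8136 kg·m²; I_C = ½(3.81)(0.142)² = 0.03841 kg·m².
Taking A's sense as positive: L = (0.8404)(2.15) + (0.8136)(4.86) + (0.03841)(6.97) = 6.029 kg·m²·rev/s.
Combined I = 0.8404 + 0.8136 + 0.03841 = 1.692 kg·m².
ω_f = L / I = 6.029 / 1.692 = 3.562 rev/s.

|ω_f| ≈ 3.56 rev/s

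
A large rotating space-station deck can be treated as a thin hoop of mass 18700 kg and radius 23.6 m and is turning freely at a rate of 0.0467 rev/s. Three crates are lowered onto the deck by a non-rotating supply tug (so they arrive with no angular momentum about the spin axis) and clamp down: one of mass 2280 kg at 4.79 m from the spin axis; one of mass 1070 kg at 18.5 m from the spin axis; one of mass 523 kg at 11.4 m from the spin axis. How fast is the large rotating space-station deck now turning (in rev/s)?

ω_f ≈ 0.0446 rev/s

The added mass arrives with no angular momentum about the spin axis, and any external torque about the spin axis is negligible, so the system's angular momentum is conserved.
I_p = (18700)(23.6)² = 1.042e+07 kg·m².
Added inertia Σmr² = (2280)(4.79)² + (1070)(18.5)² + (523)(11.4)² = 4.865e+05 kg·m²; I_f = 1.042e+07 + 4.865e+05 = 1.090e+07 kg·m².
ω_f = I_p ω_i / I_f = (1.042e+07)(0.0467) / 1.090e+07 = 0.04462 rev/s.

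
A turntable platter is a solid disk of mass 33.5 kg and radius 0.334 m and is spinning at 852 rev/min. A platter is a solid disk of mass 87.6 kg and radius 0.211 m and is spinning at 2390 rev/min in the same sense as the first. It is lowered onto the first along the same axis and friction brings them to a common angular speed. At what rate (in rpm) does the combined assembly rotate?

|ω_f| ≈ 1640 rpm

The coupling torques are internal; angular momentum about the shared axis is conserved.
Moments of inertia: I_A = ½(33.5)(0.334)² = 1.869 kg·m²; I_B = ½(87.6)(0.211)² = 1.950 kg·m².
Taking A's sense as positive: L = (1.869)(852) + (1.950)(2390) = 6253 kg·m²·rpm.
Combined I = 1.869 + 1.950 = 3.819 kg·m².
ω_f = L / I = 6253 / 3.819 = 1637 rpm.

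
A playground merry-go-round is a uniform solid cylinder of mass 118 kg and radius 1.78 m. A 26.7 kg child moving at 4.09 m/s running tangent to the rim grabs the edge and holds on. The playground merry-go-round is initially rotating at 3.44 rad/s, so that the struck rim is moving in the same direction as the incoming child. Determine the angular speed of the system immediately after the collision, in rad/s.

About the axle the impulsive forces during the collision are internal, so angular momentum about that axis is conserved.
I_p = ½(118)(1.78)² = 186.9 kg·m². Taking the sense of the child's angular momentum as positive, L_{child} = m v R = (26.7)(4.09)(1.78) = 194.4 kg·m²/s.
L_i = +I_p ω_p + m v R = +(186.9)(3.44) + 194.4 = 837.4 kg·m²/s.
After sticking, I_f = I_p + m R² = 186.9 + (26.7)(1.78)² = 271.5 kg·m².
ω_f = L_i / I_f = 837.4 / 271.5 = 3.084 rad/s.

|ω_f| ≈ 3.08 rad/s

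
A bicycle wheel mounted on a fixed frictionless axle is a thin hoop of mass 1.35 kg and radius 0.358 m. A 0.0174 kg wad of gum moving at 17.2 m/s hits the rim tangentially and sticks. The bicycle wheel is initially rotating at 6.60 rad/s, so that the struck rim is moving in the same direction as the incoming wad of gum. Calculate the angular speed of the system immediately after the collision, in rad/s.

About the axle the impulsive forces during the collision are internal, so angular momentum about that axis is conserved.
I_p = (1.35)(0.358)² = 0.1730 kg·m². Taking the sense of the wad of gum's angular momentum as positive, L_{wad} = m v R = (0.0174)(17.2)(0.358) = 0.1071 kg·m²/s.
L_i = +I_p ω_p + m v R = +(0.1730)(6.60) + 0.1071 = 1.249 kg·m²/s.
After sticking, I_f = I_p + m R² = 0.1730 + (0.0174)(0.358)² = 0.1753 kg·m².
ω_f = L_i / I_f = 1.249 / 0.1753 = 7.127 rad/s.

|ω_f| ≈ 7.13 rad/s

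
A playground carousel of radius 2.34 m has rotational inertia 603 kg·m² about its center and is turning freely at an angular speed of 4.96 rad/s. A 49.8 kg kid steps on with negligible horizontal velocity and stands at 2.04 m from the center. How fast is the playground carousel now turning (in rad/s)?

ω_f ≈ 3.69 rad/s

The added mass arrives with no angular momentum about the center, and any external torque about the center is negligible, so the system's angular momentum is conserved.
Added inertia Σmr² = (49.8)(2.04)² = 207.2 kg·m²; I_f = 603.0 + 207.2 = 810.2 kg·m².
ω_f = I_p ω_i / I_f = (603.0)(4.96) / 810.2 = 3.691 rad/s.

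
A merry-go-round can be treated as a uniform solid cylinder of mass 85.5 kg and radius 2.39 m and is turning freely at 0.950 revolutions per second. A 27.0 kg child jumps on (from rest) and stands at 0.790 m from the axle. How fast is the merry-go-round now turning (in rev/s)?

ω_f ≈ 0.889 rev/s

No external torque acts about the axle; L_before = L_after.
I_p = ½(85.5)(2.39)² = 244.2 kg·m².
Added inertia Σmr² = (27.0)(0.790)² = 16.85 kg·m²; I_f = 244.2 + 16.85 = 261.0 kg·m².
ω_f = I_p ω_i / I_f = (244.2)(0.950) / 261.0 = 0.8887 rev/s.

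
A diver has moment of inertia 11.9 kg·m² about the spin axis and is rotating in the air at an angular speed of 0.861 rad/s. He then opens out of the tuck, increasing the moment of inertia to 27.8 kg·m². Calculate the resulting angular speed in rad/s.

ω₂ ≈ 0.369 rad/s

No external torque acts about the spin axis, so angular momentum is conserved.
ω₂ = I₁ω₁ / I₂ = (11.90)(0.861 rad/s) / (27.80) = 0.3686 rad/s.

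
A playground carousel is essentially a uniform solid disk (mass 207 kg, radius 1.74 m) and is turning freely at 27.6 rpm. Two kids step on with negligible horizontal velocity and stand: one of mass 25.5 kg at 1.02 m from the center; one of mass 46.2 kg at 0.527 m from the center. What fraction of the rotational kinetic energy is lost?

fraction ≈ 0.112

No external torque acts about the center; L_before = L_after.
I_p = ½(207)(1.74)² = 313.4 kg·m².
Added inertia Σmr² = (25.5)(1.02)² + (46.2)(0.527)² = 39.36 kg·m²; I_f = 313.4 + 39.36 = 352.7 kg·m².
ω_f = I_p ω_i / I_f = (313.4)(27.6) / 352.7 = 24.52 rpm.
KE_i = ½(313.4)(2.890 rad/s)² = 1309 J; KE_f = ½(352.7)(2.568)² = 1163 J.
Fraction lost = 0.1116.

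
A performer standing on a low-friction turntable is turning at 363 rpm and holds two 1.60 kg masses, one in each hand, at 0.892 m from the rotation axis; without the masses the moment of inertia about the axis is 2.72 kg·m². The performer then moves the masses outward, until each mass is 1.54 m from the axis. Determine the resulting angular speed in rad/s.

Angular momentum about the spin axis is conserved since the torque about it is zero.
I₁ = 2.72 + 2(1.60)(0.892)² = 5.266 kg·m²; I₂ = 2.72 + 2(1.60)(1.54)² = 10.31 kg·m².
ω₂ = I₁ω₁ / I₂ = (5.266)(363 rpm) / (10.31) = 185.4 rpm = 19.42 rad/s.

ω₂ ≈ 19.4 rad/s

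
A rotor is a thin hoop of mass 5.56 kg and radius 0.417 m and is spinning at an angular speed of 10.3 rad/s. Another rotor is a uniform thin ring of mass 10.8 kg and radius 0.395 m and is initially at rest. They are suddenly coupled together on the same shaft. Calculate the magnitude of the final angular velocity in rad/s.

The coupling torques are internal; angular momentum about the shared axis is conserved.
Moments of inertia: I_A = (5.56)(0.417)² = 0.9668 kg·m²; I_B = (10.8)(0.395)² = 1.685 kg·m².
Taking A's sense as positive: L = (0.9668)(10.3) = 9.958 kg·m²·rad/s.
Combined I = 0.9668 + 1.685 = 2.652 kg·m².
ω_f = L / I = 9.958 / 2.652 = 3.755 rad/s.

|ω_f| ≈ 3.76 rad/s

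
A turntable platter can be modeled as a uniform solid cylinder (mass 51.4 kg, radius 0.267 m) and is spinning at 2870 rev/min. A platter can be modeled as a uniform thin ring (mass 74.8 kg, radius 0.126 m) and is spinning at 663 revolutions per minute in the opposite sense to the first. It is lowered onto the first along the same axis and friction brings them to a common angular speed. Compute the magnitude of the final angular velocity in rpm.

|ω_f| ≈ 1480 rpm

No external torque acts about the common axis, so total angular momentum is conserved.
Moments of inertia: I_A = ½(51.4)(0.267)² = 1.832 kg·m²; I_B = (74.8)(0.126)² = 1.188 kg·m².
Taking A's sense as positive: L = (1.832)(2870) − (1.188)(663) = 4471 kg·m²·rpm.
Combined I = 1.832 + 1.188 = 3.020 kg·m².
ω_f = L / I = 4471 / 3.020 = 1481 rpm.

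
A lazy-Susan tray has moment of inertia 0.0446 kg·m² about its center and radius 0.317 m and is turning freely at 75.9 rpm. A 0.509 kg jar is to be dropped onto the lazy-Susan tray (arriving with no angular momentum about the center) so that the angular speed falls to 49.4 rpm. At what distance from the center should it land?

The added mass arrives with no angular momentum about the center, and any external torque about the center is negligible, so the system's angular momentum is conserved.
I_p ω_i = (I_p + m r²) ω_f ⇒ m r² = I_p(ω_i/ω_f − 1) = 0.04460(75.9/49.4 − 1) = 0.02393 kg·m².
r = √(0.02393/0.509) = 0.2168 m.

r ≈ 0.217 m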